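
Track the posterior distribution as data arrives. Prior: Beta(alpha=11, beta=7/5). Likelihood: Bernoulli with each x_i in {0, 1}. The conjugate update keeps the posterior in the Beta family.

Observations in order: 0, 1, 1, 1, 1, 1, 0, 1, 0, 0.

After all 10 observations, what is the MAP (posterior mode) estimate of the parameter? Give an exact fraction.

obs 1: x=0 → posterior Beta(11, 12/5)
obs 2: x=1 → posterior Beta(12, 12/5)
obs 3: x=1 → posterior Beta(13, 12/5)
obs 4: x=1 → posterior Beta(14, 12/5)
obs 5: x=1 → posterior Beta(15, 12/5)
obs 6: x=1 → posterior Beta(16, 12/5)
obs 7: x=0 → posterior Beta(16, 17/5)
obs 8: x=1 → posterior Beta(17, 17/5)
obs 9: x=0 → posterior Beta(17, 22/5)
obs 10: x=0 → posterior Beta(17, 27/5)

40/51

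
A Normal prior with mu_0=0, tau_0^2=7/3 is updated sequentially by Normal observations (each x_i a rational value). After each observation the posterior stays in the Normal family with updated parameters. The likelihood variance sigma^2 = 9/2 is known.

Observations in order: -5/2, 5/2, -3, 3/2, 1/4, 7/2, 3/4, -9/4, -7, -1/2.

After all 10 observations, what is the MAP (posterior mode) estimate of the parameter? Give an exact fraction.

obs 1: x=-5/2 → posterior Normal(-35/41, 63/41)
obs 2: x=5/2 → posterior Normal(0, 63/55)
obs 3: x=-3 → posterior Normal(-14/23, 21/23)
obs 4: x=3/2 → posterior Normal(-21/83, 63/83)
obs 5: x=1/4 → posterior Normal(-35/194, 63/97)
obs 6: x=7/2 → posterior Normal(21/74, 21/37)
obs 7: x=3/4 → posterior Normal(42/125, 63/125)
obs 8: x=-9/4 → posterior Normal(21/278, 63/139)
obs 9: x=-7 → posterior Normal(-175/306, 7/17)
obs 10: x=-1/2 → posterior Normal(-189/334, 63/167)

-189/334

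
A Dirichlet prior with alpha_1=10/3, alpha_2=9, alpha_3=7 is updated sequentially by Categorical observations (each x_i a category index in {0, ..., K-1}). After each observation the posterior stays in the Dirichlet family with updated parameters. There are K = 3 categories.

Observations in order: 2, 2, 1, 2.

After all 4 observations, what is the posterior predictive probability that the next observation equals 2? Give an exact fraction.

3/7

obs 1: x=2 → posterior Dirichlet(10/3, 9, 8)
obs 2: x=2 → posterior Dirichlet(10/3, 9, 9)
obs 3: x=1 → posterior Dirichlet(10/3, 10, 9)
obs 4: x=2 → posterior Dirichlet(10/3, 10, 10)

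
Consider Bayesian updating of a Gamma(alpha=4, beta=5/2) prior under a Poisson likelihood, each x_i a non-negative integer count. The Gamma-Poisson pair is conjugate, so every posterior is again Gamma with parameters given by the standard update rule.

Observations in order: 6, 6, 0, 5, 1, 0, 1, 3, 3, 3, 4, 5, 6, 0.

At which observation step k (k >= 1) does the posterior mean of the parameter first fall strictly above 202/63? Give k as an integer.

k = 2

obs 1: x=6 → posterior Gamma(10, 7/2)
obs 2: x=6 → posterior Gamma(16, 9/2)
obs 3: x=0 → posterior Gamma(16, 11/2)
obs 4: x=5 → posterior Gamma(21, 13/2)
obs 5: x=1 → posterior Gamma(22, 15/2)
obs 6: x=0 → posterior Gamma(22, 17/2)
obs 7: x=1 → posterior Gamma(23, 19/2)
obs 8: x=3 → posterior Gamma(26, 21/2)
obs 9: x=3 → posterior Gamma(29, 23/2)
obs 10: x=3 → posterior Gamma(32, 25/2)
obs 11: x=4 → posterior Gamma(36, 27/2)
obs 12: x=5 → posterior Gamma(41, 29/2)
obs 13: x=6 → posterior Gamma(47, 31/2)
obs 14: x=0 → posterior Gamma(47, 33/2)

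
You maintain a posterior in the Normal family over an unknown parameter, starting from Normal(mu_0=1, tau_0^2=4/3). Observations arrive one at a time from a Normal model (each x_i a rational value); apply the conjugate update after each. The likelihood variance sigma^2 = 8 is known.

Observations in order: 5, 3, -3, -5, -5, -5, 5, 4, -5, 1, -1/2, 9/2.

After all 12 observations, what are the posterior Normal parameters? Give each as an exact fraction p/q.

mu_0=5/18, tau_0^2=4/9

obs 1: x=5 → posterior Normal(11/7, 8/7)
obs 2: x=3 → posterior Normal(7/4, 1)
obs 3: x=-3 → posterior Normal(11/9, 8/9)
obs 4: x=-5 → posterior Normal(3/5, 4/5)
obs 5: x=-5 → posterior Normal(1/11, 8/11)
obs 6: x=-5 → posterior Normal(-1/3, 2/3)
obs 7: x=5 → posterior Normal(1/13, 8/13)
obs 8: x=4 → posterior Normal(5/14, 4/7)
obs 9: x=-5 → posterior Normal(0, 8/15)
obs 10: x=1 → posterior Normal(1/16, 1/2)
obs 11: x=-1/2 → posterior Normal(1/34, 8/17)
obs 12: x=9/2 → posterior Normal(5/18, 4/9)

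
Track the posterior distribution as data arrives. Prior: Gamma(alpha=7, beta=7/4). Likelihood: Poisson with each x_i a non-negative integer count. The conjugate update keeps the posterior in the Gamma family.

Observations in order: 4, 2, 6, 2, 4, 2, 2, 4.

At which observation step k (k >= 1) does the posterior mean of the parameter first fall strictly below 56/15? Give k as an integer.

obs 1: x=4 → posterior Gamma(11, 11/4)
obs 2: x=2 → posterior Gamma(13, 15/4)
obs 3: x=6 → posterior Gamma(19, 19/4)
obs 4: x=2 → posterior Gamma(21, 23/4)
obs 5: x=4 → posterior Gamma(25, 27/4)
obs 6: x=2 → posterior Gamma(27, 31/4)
obs 7: x=2 → posterior Gamma(29, 35/4)
obs 8: x=4 → posterior Gamma(33, 39/4)

k = 2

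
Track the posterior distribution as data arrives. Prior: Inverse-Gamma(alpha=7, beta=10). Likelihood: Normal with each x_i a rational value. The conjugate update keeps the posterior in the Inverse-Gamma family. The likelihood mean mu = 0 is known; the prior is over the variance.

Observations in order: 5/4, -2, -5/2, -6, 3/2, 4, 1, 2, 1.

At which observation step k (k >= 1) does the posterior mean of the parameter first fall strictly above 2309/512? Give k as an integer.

obs 1: x=5/4 → posterior Inverse-Gamma(15/2, 345/32)
obs 2: x=-2 → posterior Inverse-Gamma(8, 409/32)
obs 3: x=-5/2 → posterior Inverse-Gamma(17/2, 509/32)
obs 4: x=-6 → posterior Inverse-Gamma(9, 1085/32)
obs 5: x=3/2 → posterior Inverse-Gamma(19/2, 1121/32)
obs 6: x=4 → posterior Inverse-Gamma(10, 1377/32)
obs 7: x=1 → posterior Inverse-Gamma(21/2, 1393/32)
obs 8: x=2 → posterior Inverse-Gamma(11, 1457/32)
obs 9: x=1 → posterior Inverse-Gamma(23/2, 1473/32)

k = 6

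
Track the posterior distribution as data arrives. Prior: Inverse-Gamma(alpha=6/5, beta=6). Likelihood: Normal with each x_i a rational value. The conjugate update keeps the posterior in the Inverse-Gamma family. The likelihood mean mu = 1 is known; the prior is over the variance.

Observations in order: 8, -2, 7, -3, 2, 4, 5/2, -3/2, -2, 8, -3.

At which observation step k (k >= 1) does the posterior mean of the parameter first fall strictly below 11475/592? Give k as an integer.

k = 7

obs 1: x=8 → posterior Inverse-Gamma(17/10, 61/2)
obs 2: x=-2 → posterior Inverse-Gamma(11/5, 35)
obs 3: x=7 → posterior Inverse-Gamma(27/10, 53)
obs 4: x=-3 → posterior Inverse-Gamma(16/5, 61)
obs 5: x=2 → posterior Inverse-Gamma(37/10, 123/2)
obs 6: x=4 → posterior Inverse-Gamma(21/5, 66)
obs 7: x=5/2 → posterior Inverse-Gamma(47/10, 537/8)
obs 8: x=-3/2 → posterior Inverse-Gamma(26/5, 281/4)
obs 9: x=-2 → posterior Inverse-Gamma(57/10, 299/4)
obs 10: x=8 → posterior Inverse-Gamma(31/5, 397/4)
obs 11: x=-3 → posterior Inverse-Gamma(67/10, 429/4)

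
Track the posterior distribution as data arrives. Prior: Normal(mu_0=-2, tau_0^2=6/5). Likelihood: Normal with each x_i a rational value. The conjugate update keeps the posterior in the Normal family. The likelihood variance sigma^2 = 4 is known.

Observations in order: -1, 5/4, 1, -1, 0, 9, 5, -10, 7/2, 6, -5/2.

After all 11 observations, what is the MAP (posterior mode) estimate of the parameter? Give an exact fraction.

obs 1: x=-1 → posterior Normal(-23/13, 12/13)
obs 2: x=5/4 → posterior Normal(-77/64, 3/4)
obs 3: x=1 → posterior Normal(-65/76, 12/19)
obs 4: x=-1 → posterior Normal(-7/8, 6/11)
obs 5: x=0 → posterior Normal(-77/100, 12/25)
obs 6: x=9 → posterior Normal(31/112, 3/7)
obs 7: x=5 → posterior Normal(91/124, 12/31)
obs 8: x=-10 → posterior Normal(-29/136, 6/17)
obs 9: x=7/2 → posterior Normal(13/148, 12/37)
obs 10: x=6 → posterior Normal(17/32, 3/10)
obs 11: x=-5/2 → posterior Normal(55/172, 12/43)

55/172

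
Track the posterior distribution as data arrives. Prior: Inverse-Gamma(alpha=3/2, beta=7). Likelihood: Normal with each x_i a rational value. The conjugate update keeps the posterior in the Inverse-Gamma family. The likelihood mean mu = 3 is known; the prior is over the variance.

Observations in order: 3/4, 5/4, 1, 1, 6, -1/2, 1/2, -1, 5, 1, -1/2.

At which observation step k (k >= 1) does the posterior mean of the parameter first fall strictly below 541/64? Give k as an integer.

obs 1: x=3/4 → posterior Inverse-Gamma(2, 305/32)
obs 2: x=5/4 → posterior Inverse-Gamma(5/2, 177/16)
obs 3: x=1 → posterior Inverse-Gamma(3, 209/16)
obs 4: x=1 → posterior Inverse-Gamma(7/2, 241/16)
obs 5: x=6 → posterior Inverse-Gamma(4, 313/16)
obs 6: x=-1/2 → posterior Inverse-Gamma(9/2, 411/16)
obs 7: x=1/2 → posterior Inverse-Gamma(5, 461/16)
obs 8: x=-1 → posterior Inverse-Gamma(11/2, 589/16)
obs 9: x=5 → posterior Inverse-Gamma(6, 621/16)
obs 10: x=1 → posterior Inverse-Gamma(13/2, 653/16)
obs 11: x=-1/2 → posterior Inverse-Gamma(7, 751/16)

k = 2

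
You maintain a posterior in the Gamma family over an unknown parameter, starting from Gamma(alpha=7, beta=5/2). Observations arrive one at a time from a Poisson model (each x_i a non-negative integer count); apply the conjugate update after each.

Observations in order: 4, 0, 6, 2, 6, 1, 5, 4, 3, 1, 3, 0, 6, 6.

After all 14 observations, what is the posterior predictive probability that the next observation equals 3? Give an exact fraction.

63323939017296592649096374957501155908080850495231614596805862424506437219985843300544/293636800711185296849549899705465289392964092220206229200130110257305204868316650390625

obs 1: x=4 → posterior Gamma(11, 7/2)
obs 2: x=0 → posterior Gamma(11, 9/2)
obs 3: x=6 → posterior Gamma(17, 11/2)
obs 4: x=2 → posterior Gamma(19, 13/2)
obs 5: x=6 → posterior Gamma(25, 15/2)
obs 6: x=1 → posterior Gamma(26, 17/2)
obs 7: x=5 → posterior Gamma(31, 19/2)
obs 8: x=4 → posterior Gamma(35, 21/2)
obs 9: x=3 → posterior Gamma(38, 23/2)
obs 10: x=1 → posterior Gamma(39, 25/2)
obs 11: x=3 → posterior Gamma(42, 27/2)
obs 12: x=0 → posterior Gamma(42, 29/2)
obs 13: x=6 → posterior Gamma(48, 31/2)
obs 14: x=6 → posterior Gamma(54, 33/2)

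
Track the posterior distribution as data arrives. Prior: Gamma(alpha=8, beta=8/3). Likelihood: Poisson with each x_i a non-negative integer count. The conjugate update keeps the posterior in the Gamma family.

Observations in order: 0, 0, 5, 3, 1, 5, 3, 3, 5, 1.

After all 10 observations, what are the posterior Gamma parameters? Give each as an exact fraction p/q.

obs 1: x=0 → posterior Gamma(8, 11/3)
obs 2: x=0 → posterior Gamma(8, 14/3)
obs 3: x=5 → posterior Gamma(13, 17/3)
obs 4: x=3 → posterior Gamma(16, 20/3)
obs 5: x=1 → posterior Gamma(17, 23/3)
obs 6: x=5 → posterior Gamma(22, 26/3)
obs 7: x=3 → posterior Gamma(25, 29/3)
obs 8: x=3 → posterior Gamma(28, 32/3)
obs 9: x=5 → posterior Gamma(33, 35/3)
obs 10: x=1 → posterior Gamma(34, 38/3)

alpha=34, beta=38/3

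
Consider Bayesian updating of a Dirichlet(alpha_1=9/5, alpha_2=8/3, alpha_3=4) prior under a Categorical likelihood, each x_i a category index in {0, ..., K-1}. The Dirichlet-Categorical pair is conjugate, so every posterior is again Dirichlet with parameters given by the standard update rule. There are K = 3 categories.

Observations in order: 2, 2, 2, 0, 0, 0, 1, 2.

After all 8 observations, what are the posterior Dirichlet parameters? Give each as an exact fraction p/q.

obs 1: x=2 → posterior Dirichlet(9/5, 8/3, 5)
obs 2: x=2 → posterior Dirichlet(9/5, 8/3, 6)
obs 3: x=2 → posterior Dirichlet(9/5, 8/3, 7)
obs 4: x=0 → posterior Dirichlet(14/5, 8/3, 7)
obs 5: x=0 → posterior Dirichlet(19/5, 8/3, 7)
obs 6: x=0 → posterior Dirichlet(24/5, 8/3, 7)
obs 7: x=1 → posterior Dirichlet(24/5, 11/3, 7)
obs 8: x=2 → posterior Dirichlet(24/5, 11/3, 8)

alpha_1=24/5, alpha_2=11/3, alpha_3=8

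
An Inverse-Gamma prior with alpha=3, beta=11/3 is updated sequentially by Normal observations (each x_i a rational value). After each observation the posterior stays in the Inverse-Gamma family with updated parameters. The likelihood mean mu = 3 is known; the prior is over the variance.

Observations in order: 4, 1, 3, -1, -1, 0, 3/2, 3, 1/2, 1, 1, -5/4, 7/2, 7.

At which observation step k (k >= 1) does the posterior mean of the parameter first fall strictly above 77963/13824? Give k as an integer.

obs 1: x=4 → posterior Inverse-Gamma(7/2, 25/6)
obs 2: x=1 → posterior Inverse-Gamma(4, 37/6)
obs 3: x=3 → posterior Inverse-Gamma(9/2, 37/6)
obs 4: x=-1 → posterior Inverse-Gamma(5, 85/6)
obs 5: x=-1 → posterior Inverse-Gamma(11/2, 133/6)
obs 6: x=0 → posterior Inverse-Gamma(6, 80/3)
obs 7: x=3/2 → posterior Inverse-Gamma(13/2, 667/24)
obs 8: x=3 → posterior Inverse-Gamma(7, 667/24)
obs 9: x=1/2 → posterior Inverse-Gamma(15/2, 371/12)
obs 10: x=1 → posterior Inverse-Gamma(8, 395/12)
obs 11: x=1 → posterior Inverse-Gamma(17/2, 419/12)
obs 12: x=-5/4 → posterior Inverse-Gamma(9, 4219/96)
obs 13: x=7/2 → posterior Inverse-Gamma(19/2, 4231/96)
obs 14: x=7 → posterior Inverse-Gamma(10, 4999/96)

k = 14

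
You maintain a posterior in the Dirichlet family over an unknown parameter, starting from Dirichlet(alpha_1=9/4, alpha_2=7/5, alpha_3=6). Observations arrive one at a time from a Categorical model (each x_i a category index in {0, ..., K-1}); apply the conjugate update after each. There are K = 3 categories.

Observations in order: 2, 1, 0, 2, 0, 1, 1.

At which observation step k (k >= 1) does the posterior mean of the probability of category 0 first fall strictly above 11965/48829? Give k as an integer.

k = 3

obs 1: x=2 → posterior Dirichlet(9/4, 7/5, 7)
obs 2: x=1 → posterior Dirichlet(9/4, 12/5, 7)
obs 3: x=0 → posterior Dirichlet(13/4, 12/5, 7)
obs 4: x=2 → posterior Dirichlet(13/4, 12/5, 8)
obs 5: x=0 → posterior Dirichlet(17/4, 12/5, 8)
obs 6: x=1 → posterior Dirichlet(17/4, 17/5, 8)
obs 7: x=1 → posterior Dirichlet(17/4, 22/5, 8)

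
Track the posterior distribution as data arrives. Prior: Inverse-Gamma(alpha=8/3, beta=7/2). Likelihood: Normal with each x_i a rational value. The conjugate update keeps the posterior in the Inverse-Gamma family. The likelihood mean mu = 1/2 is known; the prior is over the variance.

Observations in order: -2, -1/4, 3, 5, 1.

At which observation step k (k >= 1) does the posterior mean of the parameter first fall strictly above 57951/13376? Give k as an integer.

obs 1: x=-2 → posterior Inverse-Gamma(19/6, 53/8)
obs 2: x=-1/4 → posterior Inverse-Gamma(11/3, 221/32)
obs 3: x=3 → posterior Inverse-Gamma(25/6, 321/32)
obs 4: x=5 → posterior Inverse-Gamma(14/3, 645/32)
obs 5: x=1 → posterior Inverse-Gamma(31/6, 649/32)

k = 4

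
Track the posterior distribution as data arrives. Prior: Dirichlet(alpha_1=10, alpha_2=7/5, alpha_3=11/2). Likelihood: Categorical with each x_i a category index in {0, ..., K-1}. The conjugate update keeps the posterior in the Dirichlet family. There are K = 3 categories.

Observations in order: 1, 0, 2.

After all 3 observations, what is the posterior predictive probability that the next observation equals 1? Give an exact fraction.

obs 1: x=1 → posterior Dirichlet(10, 12/5, 11/2)
obs 2: x=0 → posterior Dirichlet(11, 12/5, 11/2)
obs 3: x=2 → posterior Dirichlet(11, 12/5, 13/2)

24/199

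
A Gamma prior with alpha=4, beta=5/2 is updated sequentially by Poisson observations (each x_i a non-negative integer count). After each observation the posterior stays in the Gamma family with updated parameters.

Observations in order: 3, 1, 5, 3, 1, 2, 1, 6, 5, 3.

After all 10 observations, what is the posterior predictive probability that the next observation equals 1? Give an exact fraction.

obs 1: x=3 → posterior Gamma(7, 7/2)
obs 2: x=1 → posterior Gamma(8, 9/2)
obs 3: x=5 → posterior Gamma(13, 11/2)
obs 4: x=3 → posterior Gamma(16, 13/2)
obs 5: x=1 → posterior Gamma(17, 15/2)
obs 6: x=2 → posterior Gamma(19, 17/2)
obs 7: x=1 → posterior Gamma(20, 19/2)
obs 8: x=6 → posterior Gamma(26, 21/2)
obs 9: x=5 → posterior Gamma(31, 23/2)
obs 10: x=3 → posterior Gamma(34, 25/2)

23039296165316969222658372018486261367797851562500/125236737537878753441860054533045969266612127846243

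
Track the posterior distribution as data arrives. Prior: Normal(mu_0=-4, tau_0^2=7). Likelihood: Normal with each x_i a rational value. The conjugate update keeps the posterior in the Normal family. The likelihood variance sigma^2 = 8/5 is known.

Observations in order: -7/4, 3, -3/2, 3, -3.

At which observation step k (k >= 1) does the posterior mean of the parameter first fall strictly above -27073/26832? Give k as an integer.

k = 2

obs 1: x=-7/4 → posterior Normal(-373/172, 56/43)
obs 2: x=3 → posterior Normal(47/312, 28/39)
obs 3: x=-3/2 → posterior Normal(-163/452, 56/113)
obs 4: x=3 → posterior Normal(257/592, 14/37)
obs 5: x=-3 → posterior Normal(-163/732, 56/183)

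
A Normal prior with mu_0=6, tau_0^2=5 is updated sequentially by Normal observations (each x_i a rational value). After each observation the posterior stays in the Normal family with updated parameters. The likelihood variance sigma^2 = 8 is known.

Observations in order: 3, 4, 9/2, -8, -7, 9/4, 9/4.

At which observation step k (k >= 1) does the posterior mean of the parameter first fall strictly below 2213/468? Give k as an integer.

k = 2

obs 1: x=3 → posterior Normal(63/13, 40/13)
obs 2: x=4 → posterior Normal(83/18, 20/9)
obs 3: x=9/2 → posterior Normal(211/46, 40/23)
obs 4: x=-8 → posterior Normal(131/56, 10/7)
obs 5: x=-7 → posterior Normal(61/66, 40/33)
obs 6: x=9/4 → posterior Normal(167/152, 20/19)
obs 7: x=9/4 → posterior Normal(53/43, 40/43)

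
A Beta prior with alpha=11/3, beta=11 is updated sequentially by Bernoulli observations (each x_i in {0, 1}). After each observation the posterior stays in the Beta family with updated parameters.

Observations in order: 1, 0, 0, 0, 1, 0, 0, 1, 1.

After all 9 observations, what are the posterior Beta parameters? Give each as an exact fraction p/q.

obs 1: x=1 → posterior Beta(14/3, 11)
obs 2: x=0 → posterior Beta(14/3, 12)
obs 3: x=0 → posterior Beta(14/3, 13)
obs 4: x=0 → posterior Beta(14/3, 14)
obs 5: x=1 → posterior Beta(17/3, 14)
obs 6: x=0 → posterior Beta(17/3, 15)
obs 7: x=0 → posterior Beta(17/3, 16)
obs 8: x=1 → posterior Beta(20/3, 16)
obs 9: x=1 → posterior Beta(23/3, 16)

alpha=23/3, beta=16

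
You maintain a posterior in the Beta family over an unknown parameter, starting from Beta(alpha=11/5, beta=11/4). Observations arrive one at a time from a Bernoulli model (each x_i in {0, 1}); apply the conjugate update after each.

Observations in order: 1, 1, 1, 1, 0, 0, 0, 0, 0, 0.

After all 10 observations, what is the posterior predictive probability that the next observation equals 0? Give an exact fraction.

obs 1: x=1 → posterior Beta(16/5, 11/4)
obs 2: x=1 → posterior Beta(21/5, 11/4)
obs 3: x=1 → posterior Beta(26/5, 11/4)
obs 4: x=1 → posterior Beta(31/5, 11/4)
obs 5: x=0 → posterior Beta(31/5, 15/4)
obs 6: x=0 → posterior Beta(31/5, 19/4)
obs 7: x=0 → posterior Beta(31/5, 23/4)
obs 8: x=0 → posterior Beta(31/5, 27/4)
obs 9: x=0 → posterior Beta(31/5, 31/4)
obs 10: x=0 → posterior Beta(31/5, 35/4)

175/299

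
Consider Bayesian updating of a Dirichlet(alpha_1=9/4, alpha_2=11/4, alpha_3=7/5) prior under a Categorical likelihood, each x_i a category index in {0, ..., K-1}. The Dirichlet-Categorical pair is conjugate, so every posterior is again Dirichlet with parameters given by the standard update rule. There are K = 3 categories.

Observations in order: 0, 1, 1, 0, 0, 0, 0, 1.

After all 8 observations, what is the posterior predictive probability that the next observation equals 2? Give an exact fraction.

7/72

obs 1: x=0 → posterior Dirichlet(13/4, 11/4, 7/5)
obs 2: x=1 → posterior Dirichlet(13/4, 15/4, 7/5)
obs 3: x=1 → posterior Dirichlet(13/4, 19/4, 7/5)
obs 4: x=0 → posterior Dirichlet(17/4, 19/4, 7/5)
obs 5: x=0 → posterior Dirichlet(21/4, 19/4, 7/5)
obs 6: x=0 → posterior Dirichlet(25/4, 19/4, 7/5)
obs 7: x=0 → posterior Dirichlet(29/4, 19/4, 7/5)
obs 8: x=1 → posterior Dirichlet(29/4, 23/4, 7/5)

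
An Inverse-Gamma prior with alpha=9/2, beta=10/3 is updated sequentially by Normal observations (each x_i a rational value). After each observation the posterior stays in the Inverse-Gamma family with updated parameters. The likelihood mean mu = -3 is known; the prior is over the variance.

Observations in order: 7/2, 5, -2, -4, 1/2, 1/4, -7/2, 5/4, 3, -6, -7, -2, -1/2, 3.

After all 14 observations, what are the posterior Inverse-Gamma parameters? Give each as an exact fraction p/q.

obs 1: x=7/2 → posterior Inverse-Gamma(5, 587/24)
obs 2: x=5 → posterior Inverse-Gamma(11/2, 1355/24)
obs 3: x=-2 → posterior Inverse-Gamma(6, 1367/24)
obs 4: x=-4 → posterior Inverse-Gamma(13/2, 1379/24)
obs 5: x=1/2 → posterior Inverse-Gamma(7, 763/12)
obs 6: x=1/4 → posterior Inverse-Gamma(15/2, 6611/96)
obs 7: x=-7/2 → posterior Inverse-Gamma(8, 6623/96)
obs 8: x=5/4 → posterior Inverse-Gamma(17/2, 3745/48)
obs 9: x=3 → posterior Inverse-Gamma(9, 4609/48)
obs 10: x=-6 → posterior Inverse-Gamma(19/2, 4825/48)
obs 11: x=-7 → posterior Inverse-Gamma(10, 5209/48)
obs 12: x=-2 → posterior Inverse-Gamma(21/2, 5233/48)
obs 13: x=-1/2 → posterior Inverse-Gamma(11, 5383/48)
obs 14: x=3 → posterior Inverse-Gamma(23/2, 6247/48)

alpha=23/2, beta=6247/48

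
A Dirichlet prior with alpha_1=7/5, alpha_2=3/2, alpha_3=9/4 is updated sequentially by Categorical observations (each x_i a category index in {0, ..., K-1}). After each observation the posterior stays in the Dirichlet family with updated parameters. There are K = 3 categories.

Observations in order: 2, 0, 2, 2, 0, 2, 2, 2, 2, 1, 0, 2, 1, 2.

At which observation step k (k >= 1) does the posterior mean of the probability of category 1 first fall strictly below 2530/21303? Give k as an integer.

obs 1: x=2 → posterior Dirichlet(7/5, 3/2, 13/4)
obs 2: x=0 → posterior Dirichlet(12/5, 3/2, 13/4)
obs 3: x=2 → posterior Dirichlet(12/5, 3/2, 17/4)
obs 4: x=2 → posterior Dirichlet(12/5, 3/2, 21/4)
obs 5: x=0 → posterior Dirichlet(17/5, 3/2, 21/4)
obs 6: x=2 → posterior Dirichlet(17/5, 3/2, 25/4)
obs 7: x=2 → posterior Dirichlet(17/5, 3/2, 29/4)
obs 8: x=2 → posterior Dirichlet(17/5, 3/2, 33/4)
obs 9: x=2 → posterior Dirichlet(17/5, 3/2, 37/4)
obs 10: x=1 → posterior Dirichlet(17/5, 5/2, 37/4)
obs 11: x=0 → posterior Dirichlet(22/5, 5/2, 37/4)
obs 12: x=2 → posterior Dirichlet(22/5, 5/2, 41/4)
obs 13: x=1 → posterior Dirichlet(22/5, 7/2, 41/4)
obs 14: x=2 → posterior Dirichlet(22/5, 7/2, 45/4)

k = 8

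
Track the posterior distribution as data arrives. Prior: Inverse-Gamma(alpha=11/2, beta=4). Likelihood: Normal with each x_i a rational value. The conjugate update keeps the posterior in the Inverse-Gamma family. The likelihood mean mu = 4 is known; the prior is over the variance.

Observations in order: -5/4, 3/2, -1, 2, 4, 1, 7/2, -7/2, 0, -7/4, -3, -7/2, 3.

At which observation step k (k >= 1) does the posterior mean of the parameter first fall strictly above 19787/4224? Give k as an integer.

k = 3

obs 1: x=-5/4 → posterior Inverse-Gamma(6, 569/32)
obs 2: x=3/2 → posterior Inverse-Gamma(13/2, 669/32)
obs 3: x=-1 → posterior Inverse-Gamma(7, 1069/32)
obs 4: x=2 → posterior Inverse-Gamma(15/2, 1133/32)
obs 5: x=4 → posterior Inverse-Gamma(8, 1133/32)
obs 6: x=1 → posterior Inverse-Gamma(17/2, 1277/32)
obs 7: x=7/2 → posterior Inverse-Gamma(9, 1281/32)
obs 8: x=-7/2 → posterior Inverse-Gamma(19/2, 2181/32)
obs 9: x=0 → posterior Inverse-Gamma(10, 2437/32)
obs 10: x=-7/4 → posterior Inverse-Gamma(21/2, 1483/16)
obs 11: x=-3 → posterior Inverse-Gamma(11, 1875/16)
obs 12: x=-7/2 → posterior Inverse-Gamma(23/2, 2325/16)
obs 13: x=3 → posterior Inverse-Gamma(12, 2333/16)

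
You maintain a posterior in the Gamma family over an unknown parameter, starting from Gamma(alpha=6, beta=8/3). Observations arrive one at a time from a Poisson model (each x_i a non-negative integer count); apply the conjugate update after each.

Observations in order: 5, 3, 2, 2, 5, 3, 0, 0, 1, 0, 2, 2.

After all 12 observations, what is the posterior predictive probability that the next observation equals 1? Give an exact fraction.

82322001256225371967031775624243212641806895275835392/321463340914028260476243062478235279920395730789296641

obs 1: x=5 → posterior Gamma(11, 11/3)
obs 2: x=3 → posterior Gamma(14, 14/3)
obs 3: x=2 → posterior Gamma(16, 17/3)
obs 4: x=2 → posterior Gamma(18, 20/3)
obs 5: x=5 → posterior Gamma(23, 23/3)
obs 6: x=3 → posterior Gamma(26, 26/3)
obs 7: x=0 → posterior Gamma(26, 29/3)
obs 8: x=0 → posterior Gamma(26, 32/3)
obs 9: x=1 → posterior Gamma(27, 35/3)
obs 10: x=0 → posterior Gamma(27, 38/3)
obs 11: x=2 → posterior Gamma(29, 41/3)
obs 12: x=2 → posterior Gamma(31, 44/3)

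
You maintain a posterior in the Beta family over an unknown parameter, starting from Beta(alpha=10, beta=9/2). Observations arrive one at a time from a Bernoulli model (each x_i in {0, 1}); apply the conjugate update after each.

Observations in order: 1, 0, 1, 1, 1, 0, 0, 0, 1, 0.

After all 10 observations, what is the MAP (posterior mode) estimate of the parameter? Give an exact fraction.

obs 1: x=1 → posterior Beta(11, 9/2)
obs 2: x=0 → posterior Beta(11, 11/2)
obs 3: x=1 → posterior Beta(12, 11/2)
obs 4: x=1 → posterior Beta(13, 11/2)
obs 5: x=1 → posterior Beta(14, 11/2)
obs 6: x=0 → posterior Beta(14, 13/2)
obs 7: x=0 → posterior Beta(14, 15/2)
obs 8: x=0 → posterior Beta(14, 17/2)
obs 9: x=1 → posterior Beta(15, 17/2)
obs 10: x=0 → posterior Beta(15, 19/2)

28/45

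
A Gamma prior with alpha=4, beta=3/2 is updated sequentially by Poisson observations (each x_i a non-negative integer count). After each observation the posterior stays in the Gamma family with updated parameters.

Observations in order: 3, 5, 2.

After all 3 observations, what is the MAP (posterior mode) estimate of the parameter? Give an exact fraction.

26/9

obs 1: x=3 → posterior Gamma(7, 5/2)
obs 2: x=5 → posterior Gamma(12, 7/2)
obs 3: x=2 → posterior Gamma(14, 9/2)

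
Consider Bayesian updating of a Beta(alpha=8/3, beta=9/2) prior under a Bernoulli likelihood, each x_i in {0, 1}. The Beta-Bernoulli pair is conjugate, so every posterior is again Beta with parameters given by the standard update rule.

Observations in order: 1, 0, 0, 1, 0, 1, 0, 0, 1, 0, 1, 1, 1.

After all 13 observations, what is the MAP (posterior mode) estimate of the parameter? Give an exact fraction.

52/109

obs 1: x=1 → posterior Beta(11/3, 9/2)
obs 2: x=0 → posterior Beta(11/3, 11/2)
obs 3: x=0 → posterior Beta(11/3, 13/2)
obs 4: x=1 → posterior Beta(14/3, 13/2)
obs 5: x=0 → posterior Beta(14/3, 15/2)
obs 6: x=1 → posterior Beta(17/3, 15/2)
obs 7: x=0 → posterior Beta(17/3, 17/2)
obs 8: x=0 → posterior Beta(17/3, 19/2)
obs 9: x=1 → posterior Beta(20/3, 19/2)
obs 10: x=0 → posterior Beta(20/3, 21/2)
obs 11: x=1 → posterior Beta(23/3, 21/2)
obs 12: x=1 → posterior Beta(26/3, 21/2)
obs 13: x=1 → posterior Beta(29/3, 21/2)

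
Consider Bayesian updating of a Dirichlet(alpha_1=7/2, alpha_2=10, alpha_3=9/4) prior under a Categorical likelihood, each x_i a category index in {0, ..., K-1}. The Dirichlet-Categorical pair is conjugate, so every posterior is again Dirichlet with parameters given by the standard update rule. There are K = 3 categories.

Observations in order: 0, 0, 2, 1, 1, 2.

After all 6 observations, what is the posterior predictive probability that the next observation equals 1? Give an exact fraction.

16/29

obs 1: x=0 → posterior Dirichlet(9/2, 10, 9/4)
obs 2: x=0 → posterior Dirichlet(11/2, 10, 9/4)
obs 3: x=2 → posterior Dirichlet(11/2, 10, 13/4)
obs 4: x=1 → posterior Dirichlet(11/2, 11, 13/4)
obs 5: x=1 → posterior Dirichlet(11/2, 12, 13/4)
obs 6: x=2 → posterior Dirichlet(11/2, 12, 17/4)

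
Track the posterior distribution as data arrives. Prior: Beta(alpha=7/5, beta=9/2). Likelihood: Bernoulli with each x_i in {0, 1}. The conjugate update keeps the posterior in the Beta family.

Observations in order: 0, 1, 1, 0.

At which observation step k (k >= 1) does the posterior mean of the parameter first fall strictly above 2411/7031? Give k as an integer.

k = 3

obs 1: x=0 → posterior Beta(7/5, 11/2)
obs 2: x=1 → posterior Beta(12/5, 11/2)
obs 3: x=1 → posterior Beta(17/5, 11/2)
obs 4: x=0 → posterior Beta(17/5, 13/2)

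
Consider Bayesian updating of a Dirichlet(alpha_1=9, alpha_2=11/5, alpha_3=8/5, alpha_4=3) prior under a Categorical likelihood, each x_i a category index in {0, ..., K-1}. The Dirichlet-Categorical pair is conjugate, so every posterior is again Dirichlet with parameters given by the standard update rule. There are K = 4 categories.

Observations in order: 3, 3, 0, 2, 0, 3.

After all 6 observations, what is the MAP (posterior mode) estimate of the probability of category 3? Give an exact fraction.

25/89

obs 1: x=3 → posterior Dirichlet(9, 11/5, 8/5, 4)
obs 2: x=3 → posterior Dirichlet(9, 11/5, 8/5, 5)
obs 3: x=0 → posterior Dirichlet(10, 11/5, 8/5, 5)
obs 4: x=2 → posterior Dirichlet(10, 11/5, 13/5, 5)
obs 5: x=0 → posterior Dirichlet(11, 11/5, 13/5, 5)
obs 6: x=3 → posterior Dirichlet(11, 11/5, 13/5, 6)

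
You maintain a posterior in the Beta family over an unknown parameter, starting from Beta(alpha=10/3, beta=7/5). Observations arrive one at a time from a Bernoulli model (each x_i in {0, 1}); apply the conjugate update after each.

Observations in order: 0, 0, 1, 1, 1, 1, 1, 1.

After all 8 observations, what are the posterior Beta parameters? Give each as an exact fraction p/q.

alpha=28/3, beta=17/5

obs 1: x=0 → posterior Beta(10/3, 12/5)
obs 2: x=0 → posterior Beta(10/3, 17/5)
obs 3: x=1 → posterior Beta(13/3, 17/5)
obs 4: x=1 → posterior Beta(16/3, 17/5)
obs 5: x=1 → posterior Beta(19/3, 17/5)
obs 6: x=1 → posterior Beta(22/3, 17/5)
obs 7: x=1 → posterior Beta(25/3, 17/5)
obs 8: x=1 → posterior Beta(28/3, 17/5)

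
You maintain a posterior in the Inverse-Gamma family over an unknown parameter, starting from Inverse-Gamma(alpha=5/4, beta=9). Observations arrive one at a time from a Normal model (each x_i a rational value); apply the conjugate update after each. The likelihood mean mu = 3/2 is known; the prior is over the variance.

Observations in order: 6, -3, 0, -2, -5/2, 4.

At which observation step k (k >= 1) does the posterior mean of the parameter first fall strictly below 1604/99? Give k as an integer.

k = 5

obs 1: x=6 → posterior Inverse-Gamma(7/4, 153/8)
obs 2: x=-3 → posterior Inverse-Gamma(9/4, 117/4)
obs 3: x=0 → posterior Inverse-Gamma(11/4, 243/8)
obs 4: x=-2 → posterior Inverse-Gamma(13/4, 73/2)
obs 5: x=-5/2 → posterior Inverse-Gamma(15/4, 89/2)
obs 6: x=4 → posterior Inverse-Gamma(17/4, 381/8)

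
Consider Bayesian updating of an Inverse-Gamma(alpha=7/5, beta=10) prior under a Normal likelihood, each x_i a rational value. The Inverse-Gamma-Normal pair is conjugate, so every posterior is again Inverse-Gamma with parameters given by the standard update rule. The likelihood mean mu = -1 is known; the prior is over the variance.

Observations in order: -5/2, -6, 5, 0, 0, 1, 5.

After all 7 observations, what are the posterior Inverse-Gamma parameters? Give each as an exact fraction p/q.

alpha=49/10, beta=501/8

obs 1: x=-5/2 → posterior Inverse-Gamma(19/10, 89/8)
obs 2: x=-6 → posterior Inverse-Gamma(12/5, 189/8)
obs 3: x=5 → posterior Inverse-Gamma(29/10, 333/8)
obs 4: x=0 → posterior Inverse-Gamma(17/5, 337/8)
obs 5: x=0 → posterior Inverse-Gamma(39/10, 341/8)
obs 6: x=1 → posterior Inverse-Gamma(22/5, 357/8)
obs 7: x=5 → posterior Inverse-Gamma(49/10, 501/8)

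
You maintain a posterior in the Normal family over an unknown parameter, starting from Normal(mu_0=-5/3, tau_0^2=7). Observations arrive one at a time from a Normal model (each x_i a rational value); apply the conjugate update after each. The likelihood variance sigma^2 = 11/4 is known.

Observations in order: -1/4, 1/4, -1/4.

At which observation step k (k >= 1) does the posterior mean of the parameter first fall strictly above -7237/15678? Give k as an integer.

obs 1: x=-1/4 → posterior Normal(-76/117, 77/39)
obs 2: x=1/4 → posterior Normal(-55/201, 77/67)
obs 3: x=-1/4 → posterior Normal(-4/15, 77/95)

k = 2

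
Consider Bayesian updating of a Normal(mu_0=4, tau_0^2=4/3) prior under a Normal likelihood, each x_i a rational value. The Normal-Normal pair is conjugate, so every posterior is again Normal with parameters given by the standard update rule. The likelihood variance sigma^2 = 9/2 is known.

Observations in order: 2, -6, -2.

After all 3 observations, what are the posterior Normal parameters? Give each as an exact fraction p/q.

obs 1: x=2 → posterior Normal(124/35, 36/35)
obs 2: x=-6 → posterior Normal(76/43, 36/43)
obs 3: x=-2 → posterior Normal(20/17, 12/17)

mu_0=20/17, tau_0^2=12/17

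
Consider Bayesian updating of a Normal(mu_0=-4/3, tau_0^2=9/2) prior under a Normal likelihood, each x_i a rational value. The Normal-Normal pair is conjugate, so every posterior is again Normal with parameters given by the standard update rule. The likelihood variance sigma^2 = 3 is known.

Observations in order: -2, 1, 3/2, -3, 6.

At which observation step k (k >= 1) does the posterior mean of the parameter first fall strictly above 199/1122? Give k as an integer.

obs 1: x=-2 → posterior Normal(-26/15, 9/5)
obs 2: x=1 → posterior Normal(-17/24, 9/8)
obs 3: x=3/2 → posterior Normal(-7/66, 9/11)
obs 4: x=-3 → posterior Normal(-61/84, 9/14)
obs 5: x=6 → posterior Normal(47/102, 9/17)

k = 5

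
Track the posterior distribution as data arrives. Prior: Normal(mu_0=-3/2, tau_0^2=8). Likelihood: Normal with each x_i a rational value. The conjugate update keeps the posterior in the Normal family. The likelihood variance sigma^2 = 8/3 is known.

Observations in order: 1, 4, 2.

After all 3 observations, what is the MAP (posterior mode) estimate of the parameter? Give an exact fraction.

39/20

obs 1: x=1 → posterior Normal(3/8, 2)
obs 2: x=4 → posterior Normal(27/14, 8/7)
obs 3: x=2 → posterior Normal(39/20, 4/5)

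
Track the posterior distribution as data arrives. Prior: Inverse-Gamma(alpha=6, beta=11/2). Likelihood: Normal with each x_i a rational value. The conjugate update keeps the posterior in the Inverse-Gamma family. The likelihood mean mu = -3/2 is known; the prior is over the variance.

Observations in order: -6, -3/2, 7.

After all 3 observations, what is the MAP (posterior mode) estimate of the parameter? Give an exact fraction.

207/34

obs 1: x=-6 → posterior Inverse-Gamma(13/2, 125/8)
obs 2: x=-3/2 → posterior Inverse-Gamma(7, 125/8)
obs 3: x=7 → posterior Inverse-Gamma(15/2, 207/4)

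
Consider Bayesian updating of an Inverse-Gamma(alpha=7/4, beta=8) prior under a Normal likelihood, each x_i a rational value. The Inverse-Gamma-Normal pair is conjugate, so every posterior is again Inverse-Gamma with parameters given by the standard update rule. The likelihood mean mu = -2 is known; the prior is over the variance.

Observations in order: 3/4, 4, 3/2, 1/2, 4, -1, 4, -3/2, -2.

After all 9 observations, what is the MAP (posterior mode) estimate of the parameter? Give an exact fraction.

obs 1: x=3/4 → posterior Inverse-Gamma(9/4, 377/32)
obs 2: x=4 → posterior Inverse-Gamma(11/4, 953/32)
obs 3: x=3/2 → posterior Inverse-Gamma(13/4, 1149/32)
obs 4: x=1/2 → posterior Inverse-Gamma(15/4, 1249/32)
obs 5: x=4 → posterior Inverse-Gamma(17/4, 1825/32)
obs 6: x=-1 → posterior Inverse-Gamma(19/4, 1841/32)
obs 7: x=4 → posterior Inverse-Gamma(21/4, 2417/32)
obs 8: x=-3/2 → posterior Inverse-Gamma(23/4, 2421/32)
obs 9: x=-2 → posterior Inverse-Gamma(25/4, 2421/32)

2421/232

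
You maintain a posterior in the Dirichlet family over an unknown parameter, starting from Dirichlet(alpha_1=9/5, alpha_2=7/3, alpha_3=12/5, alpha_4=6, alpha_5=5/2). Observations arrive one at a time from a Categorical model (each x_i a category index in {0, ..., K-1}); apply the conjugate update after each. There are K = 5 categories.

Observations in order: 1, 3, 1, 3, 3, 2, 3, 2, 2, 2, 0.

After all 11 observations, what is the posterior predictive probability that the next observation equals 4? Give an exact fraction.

obs 1: x=1 → posterior Dirichlet(9/5, 10/3, 12/5, 6, 5/2)
obs 2: x=3 → posterior Dirichlet(9/5, 10/3, 12/5, 7, 5/2)
obs 3: x=1 → posterior Dirichlet(9/5, 13/3, 12/5, 7, 5/2)
obs 4: x=3 → posterior Dirichlet(9/5, 13/3, 12/5, 8, 5/2)
obs 5: x=3 → posterior Dirichlet(9/5, 13/3, 12/5, 9, 5/2)
obs 6: x=2 → posterior Dirichlet(9/5, 13/3, 17/5, 9, 5/2)
obs 7: x=3 → posterior Dirichlet(9/5, 13/3, 17/5, 10, 5/2)
obs 8: x=2 → posterior Dirichlet(9/5, 13/3, 22/5, 10, 5/2)
obs 9: x=2 → posterior Dirichlet(9/5, 13/3, 27/5, 10, 5/2)
obs 10: x=2 → posterior Dirichlet(9/5, 13/3, 32/5, 10, 5/2)
obs 11: x=0 → posterior Dirichlet(14/5, 13/3, 32/5, 10, 5/2)

75/781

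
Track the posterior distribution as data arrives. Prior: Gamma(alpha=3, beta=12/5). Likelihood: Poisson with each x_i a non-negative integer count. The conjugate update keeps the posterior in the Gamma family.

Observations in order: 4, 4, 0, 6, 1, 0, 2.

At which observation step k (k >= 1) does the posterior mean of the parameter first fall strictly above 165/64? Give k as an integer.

k = 4

obs 1: x=4 → posterior Gamma(7, 17/5)
obs 2: x=4 → posterior Gamma(11, 22/5)
obs 3: x=0 → posterior Gamma(11, 27/5)
obs 4: x=6 → posterior Gamma(17, 32/5)
obs 5: x=1 → posterior Gamma(18, 37/5)
obs 6: x=0 → posterior Gamma(18, 42/5)
obs 7: x=2 → posterior Gamma(20, 47/5)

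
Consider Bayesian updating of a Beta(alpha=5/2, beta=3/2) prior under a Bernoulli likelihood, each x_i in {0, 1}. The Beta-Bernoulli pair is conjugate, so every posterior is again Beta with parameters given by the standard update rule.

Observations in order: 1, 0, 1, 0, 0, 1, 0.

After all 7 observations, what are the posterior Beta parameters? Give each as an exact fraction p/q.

obs 1: x=1 → posterior Beta(7/2, 3/2)
obs 2: x=0 → posterior Beta(7/2, 5/2)
obs 3: x=1 → posterior Beta(9/2, 5/2)
obs 4: x=0 → posterior Beta(9/2, 7/2)
obs 5: x=0 → posterior Beta(9/2, 9/2)
obs 6: x=1 → posterior Beta(11/2, 9/2)
obs 7: x=0 → posterior Beta(11/2, 11/2)

alpha=11/2, beta=11/2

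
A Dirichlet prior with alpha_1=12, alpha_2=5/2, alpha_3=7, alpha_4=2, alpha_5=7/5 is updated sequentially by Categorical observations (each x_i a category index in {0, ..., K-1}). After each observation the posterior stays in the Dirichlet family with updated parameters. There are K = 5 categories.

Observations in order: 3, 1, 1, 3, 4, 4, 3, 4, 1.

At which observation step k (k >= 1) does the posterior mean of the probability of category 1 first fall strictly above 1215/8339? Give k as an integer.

k = 3

obs 1: x=3 → posterior Dirichlet(12, 5/2, 7, 3, 7/5)
obs 2: x=1 → posterior Dirichlet(12, 7/2, 7, 3, 7/5)
obs 3: x=1 → posterior Dirichlet(12, 9/2, 7, 3, 7/5)
obs 4: x=3 → posterior Dirichlet(12, 9/2, 7, 4, 7/5)
obs 5: x=4 → posterior Dirichlet(12, 9/2, 7, 4, 12/5)
obs 6: x=4 → posterior Dirichlet(12, 9/2, 7, 4, 17/5)
obs 7: x=3 → posterior Dirichlet(12, 9/2, 7, 5, 17/5)
obs 8: x=4 → posterior Dirichlet(12, 9/2, 7, 5, 22/5)
obs 9: x=1 → posterior Dirichlet(12, 11/2, 7, 5, 22/5)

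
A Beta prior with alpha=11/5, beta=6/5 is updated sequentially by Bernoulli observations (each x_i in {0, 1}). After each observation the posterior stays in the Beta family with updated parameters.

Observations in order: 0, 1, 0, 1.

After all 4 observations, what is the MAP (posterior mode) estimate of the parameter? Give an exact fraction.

obs 1: x=0 → posterior Beta(11/5, 11/5)
obs 2: x=1 → posterior Beta(16/5, 11/5)
obs 3: x=0 → posterior Beta(16/5, 16/5)
obs 4: x=1 → posterior Beta(21/5, 16/5)

16/27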